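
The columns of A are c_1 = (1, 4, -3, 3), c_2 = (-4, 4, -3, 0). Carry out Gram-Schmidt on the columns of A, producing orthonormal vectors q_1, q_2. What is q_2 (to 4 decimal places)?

c_1 = (1, 4, -3, 3); ‖c_1‖ = 5.9161, so q_1 = (0.1690, 0.6761, -0.5071, 0.5071).
q_1·c_2 = 0.1690·(-4) + 0.6761·4 + (-0.5071)·(-3) + 0.5071·0 = 3.5496.
u_2 = c_2 − 3.5496·q_1 = (-4.6000, 1.6000, -1.2000, -1.8000).
‖u_2‖ = 5.3292, so q_2 = (-0.8632, 0.3002, -0.2252, -0.3378).

q_2 = (-0.8632, 0.3002, -0.2252, -0.3378)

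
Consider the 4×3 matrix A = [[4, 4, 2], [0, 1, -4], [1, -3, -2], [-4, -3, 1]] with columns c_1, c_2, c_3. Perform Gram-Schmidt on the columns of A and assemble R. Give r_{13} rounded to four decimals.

r_{13} = 0.3482

c_1 = (4, 0, 1, -4); ‖c_1‖ = 5.7446, so e_1 = (0.6963, 0.0000, 0.1741, -0.6963).
r_{13} = e_1·c_3 = 0.3482.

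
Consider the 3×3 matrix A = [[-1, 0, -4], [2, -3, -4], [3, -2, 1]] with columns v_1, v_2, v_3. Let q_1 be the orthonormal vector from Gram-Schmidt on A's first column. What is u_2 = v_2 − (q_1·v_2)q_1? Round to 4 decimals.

q_1 = v_1/‖v_1‖ = (-1, 2, 3)/3.7417 = (-0.2673, 0.5345, 0.8018).
r_{12} = q_1·v_2 = -3.2071.
u_2 = v_2 + 3.2071·q_1 = (-0.8571, -1.2857, 0.5714).

u_2 = (-0.8571, -1.2857, 0.5714)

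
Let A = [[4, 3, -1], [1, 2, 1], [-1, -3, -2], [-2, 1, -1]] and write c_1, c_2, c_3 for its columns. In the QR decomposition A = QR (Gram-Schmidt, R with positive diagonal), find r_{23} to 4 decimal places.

r_{23} = 0.9284

c_1 = (4, 1, -1, -2); ‖c_1‖ = 4.6904, so e_1 = (0.8528, 0.2132, -0.2132, -0.4264).
e_1·c_2 = 0.8528·3 + 0.2132·2 + (-0.2132)·(-3) + (-0.4264)·1 = 3.1980.
u_2 = c_2 − 3.1980·e_1 = (0.2727, 1.3182, -2.3182, 2.3636).
‖u_2‖ = 3.5739, so e_2 = (0.0763, 0.3688, -0.6486, 0.6614).
r_{23} = e_2·c_3 = 0.9284.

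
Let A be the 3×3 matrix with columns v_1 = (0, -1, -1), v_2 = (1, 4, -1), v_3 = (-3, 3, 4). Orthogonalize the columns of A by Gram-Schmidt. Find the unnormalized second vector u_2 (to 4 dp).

e_1 = v_1/‖v_1‖ = (0, -1, -1)/1.4142 = (0.0000, -0.7071, -0.7071).
r_{12} = e_1·v_2 = -2.1213.
u_2 = v_2 + 2.1213·e_1 = (1.0000, 2.5000, -2.5000).

u_2 = (1.0000, 2.5000, -2.5000)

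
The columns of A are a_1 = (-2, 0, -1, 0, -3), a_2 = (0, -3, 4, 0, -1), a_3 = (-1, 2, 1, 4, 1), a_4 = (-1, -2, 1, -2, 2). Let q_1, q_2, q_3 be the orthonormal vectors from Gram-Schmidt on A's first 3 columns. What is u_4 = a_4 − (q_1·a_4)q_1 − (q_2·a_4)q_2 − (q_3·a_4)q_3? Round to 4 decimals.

a_1 = (-2, 0, -1, 0, -3); ‖a_1‖ = 3.7417, so q_1 = (-0.5345, 0.0000, -0.2673, 0.0000, -0.8018).
q_1·a_2 = (-0.5345)·0 + 0.0000·(-3) + (-0.2673)·4 + 0.0000·0 + (-0.8018)·(-1) = -0.2673.
u_2 = a_2 + 0.2673·q_1 = (-0.1429, -3.0000, 3.9286, 0.0000, -1.2143).
‖u_2‖ = 5.0920, so q_2 = (-0.0281, -0.5892, 0.7715, 0.0000, -0.2385).
q_1·a_3 = (-0.5345)·(-1) + 0.0000·2 + (-0.2673)·1 + 0.0000·4 + (-0.8018)·1 = -0.5345; q_2·a_3 = (-0.0281)·(-1) + (-0.5892)·2 + 0.7715·1 + 0.0000·4 + (-0.2385)·1 = -0.6172.
u_3 = a_3 + 0.5345·q_1 + 0.6172·q_2 = (-1.3030, 1.6364, 1.3333, 4.0000, 0.4242).
‖u_3‖ = 4.7258, so q_3 = (-0.2757, 0.3463, 0.2821, 0.8464, 0.0898).
q_1·a_4 = (-0.5345)·(-1) + 0.0000·(-2) + (-0.2673)·1 + 0.0000·(-2) + (-0.8018)·2 = -1.3363; q_2·a_4 = (-0.0281)·(-1) + (-0.5892)·(-2) + 0.7715·1 + 0.0000·(-2) + (-0.2385)·2 = 1.5010; q_3·a_4 = (-0.2757)·(-1) + 0.3463·(-2) + 0.2821·1 + 0.8464·(-2) + 0.0898·2 = -1.6479.
u_4 = a_4 + 1.3363·q_1 − 1.5010·q_2 + 1.6479·q_3 = (-2.1266, -0.5451, -0.0502, -0.6052, 1.4344).

u_4 = (-2.1266, -0.5451, -0.0502, -0.6052, 1.4344)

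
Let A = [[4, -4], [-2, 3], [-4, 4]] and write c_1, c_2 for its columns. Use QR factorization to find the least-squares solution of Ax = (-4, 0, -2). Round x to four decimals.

x = (-0.7500, -0.5000)

c_1 = (4, -2, -4); ‖c_1‖ = 6.0000, so q_1 = (0.6667, -0.3333, -0.6667).
q_1·c_2 = 0.6667·(-4) + (-0.3333)·3 + (-0.6667)·4 = -6.3333.
u_2 = c_2 + 6.3333·q_1 = (0.2222, 0.8889, -0.2222).
‖u_2‖ = 0.9428, so q_2 = (0.2357, 0.9428, -0.2357).
Qᵀb = (-1.3333, -0.4714).
Back-substitute: x_2 = -0.4714/0.9428 = -0.5000.
x_1 = (-1.3333 + 6.3333·(-0.5000))/6.0000 = -0.7500.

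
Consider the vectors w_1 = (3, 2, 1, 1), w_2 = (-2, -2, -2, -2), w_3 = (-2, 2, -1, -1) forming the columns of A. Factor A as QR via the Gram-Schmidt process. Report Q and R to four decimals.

q_1 = w_1/‖w_1‖ = (3, 2, 1, 1)/3.8730 = (0.7746, 0.5164, 0.2582, 0.2582).
r_{12} = q_1·w_2 = -3.6148.
u_2 = w_2 + 3.6148·q_1 = (0.8000, -0.1333, -1.0667, -1.0667).
‖u_2‖ = 1.7127, so q_2 = (0.4671, -0.0778, -0.6228, -0.6228).
r_{13} = q_1·w_3 = -1.0328; r_{23} = q_2·w_3 = 0.1557.
u_3 = w_3 + 1.0328·q_1 − 0.1557·q_2 = (-1.2727, 2.5455, -0.6364, -0.6364).
‖u_3‖ = 2.9848, so q_3 = (-0.4264, 0.8528, -0.2132, -0.2132).

Q = [[0.7746, 0.4671, -0.4264], [0.5164, -0.0778, 0.8528], [0.2582, -0.6228, -0.2132], [0.2582, -0.6228, -0.2132]], R = [[3.8730, -3.6148, -1.0328], [0.0000, 1.7127, 0.1557], [0.0000, 0.0000, 2.9848]]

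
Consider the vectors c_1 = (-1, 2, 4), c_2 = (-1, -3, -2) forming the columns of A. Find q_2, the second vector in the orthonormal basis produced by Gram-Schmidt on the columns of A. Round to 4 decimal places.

q_2 = (-0.6636, -0.7222, 0.1952)

c_1 = (-1, 2, 4); ‖c_1‖ = 4.5826, so q_1 = (-0.2182, 0.4364, 0.8729).
q_1·c_2 = (-0.2182)·(-1) + 0.4364·(-3) + 0.8729·(-2) = -2.8368.
u_2 = c_2 + 2.8368·q_1 = (-1.6190, -1.7619, 0.4762).
‖u_2‖ = 2.4398, so q_2 = (-0.6636, -0.7222, 0.1952).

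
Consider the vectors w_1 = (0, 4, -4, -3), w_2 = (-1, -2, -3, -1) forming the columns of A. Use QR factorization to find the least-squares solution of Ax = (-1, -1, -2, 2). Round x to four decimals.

e_1 = w_1/‖w_1‖ = (0, 4, -4, -3)/6.4031 = (0.0000, 0.6247, -0.6247, -0.4685).
r_{12} = e_1·w_2 = 1.0932.
u_2 = w_2 − 1.0932·e_1 = (-1.0000, -2.6829, -2.3171, -0.4878).
‖u_2‖ = 3.7155, so e_2 = (-0.2691, -0.7221, -0.6236, -0.1313).
Qᵀb = (-0.3123, 1.9759).
Back-substitute: x_2 = 1.9759/3.7155 = 0.5318.
x_1 = (-0.3123 − 1.0932·0.5318)/6.4031 = -0.1396.

x = (-0.1396, 0.5318)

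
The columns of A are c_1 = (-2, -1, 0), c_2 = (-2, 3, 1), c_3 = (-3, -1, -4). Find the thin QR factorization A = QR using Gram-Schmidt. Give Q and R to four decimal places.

c_1 = (-2, -1, 0); ‖c_1‖ = 2.2361, so e_1 = (-0.8944, -0.4472, 0.0000).
e_1·c_2 = (-0.8944)·(-2) + (-0.4472)·3 + 0.0000·1 = 0.4472.
u_2 = c_2 − 0.4472·e_1 = (-1.6000, 3.2000, 1.0000).
‖u_2‖ = 3.7148, so e_2 = (-0.4307, 0.8614, 0.2692).
e_1·c_3 = (-0.8944)·(-3) + (-0.4472)·(-1) + 0.0000·(-4) = 3.1305; e_2·c_3 = (-0.4307)·(-3) + 0.8614·(-1) + 0.2692·(-4) = -0.6461.
u_3 = c_3 − 3.1305·e_1 + 0.6461·e_2 = (-0.4783, 0.9565, -3.8261).
‖u_3‖ = 3.9727, so e_3 = (-0.1204, 0.2408, -0.9631).

Q = [[-0.8944, -0.4307, -0.1204], [-0.4472, 0.8614, 0.2408], [0.0000, 0.2692, -0.9631]], R = [[2.2361, 0.4472, 3.1305], [0.0000, 3.7148, -0.6461], [0.0000, 0.0000, 3.9727]]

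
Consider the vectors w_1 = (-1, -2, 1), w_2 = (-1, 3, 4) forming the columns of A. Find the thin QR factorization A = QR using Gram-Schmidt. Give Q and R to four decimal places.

Q = [[-0.4082, -0.2295], [-0.8165, 0.5247], [0.4082, 0.8198]], R = [[2.4495, -0.4082], [0.0000, 5.0827]]

w_1 = (-1, -2, 1); ‖w_1‖ = 2.4495, so e_1 = (-0.4082, -0.8165, 0.4082).
e_1·w_2 = (-0.4082)·(-1) + (-0.8165)·3 + 0.4082·4 = -0.4082.
u_2 = w_2 + 0.4082·e_1 = (-1.1667, 2.6667, 4.1667).
‖u_2‖ = 5.0827, so e_2 = (-0.2295, 0.5247, 0.8198).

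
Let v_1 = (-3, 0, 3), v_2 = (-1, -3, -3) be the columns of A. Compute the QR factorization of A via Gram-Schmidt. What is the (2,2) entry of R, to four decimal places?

r_{22} = 4.1231

e_1 = v_1/‖v_1‖ = (-3, 0, 3)/4.2426 = (-0.7071, 0.0000, 0.7071).
r_{12} = e_1·v_2 = -1.4142.
u_2 = v_2 + 1.4142·e_1 = (-2.0000, -3.0000, -2.0000).
r_{22} = ‖u_2‖ = 4.1231.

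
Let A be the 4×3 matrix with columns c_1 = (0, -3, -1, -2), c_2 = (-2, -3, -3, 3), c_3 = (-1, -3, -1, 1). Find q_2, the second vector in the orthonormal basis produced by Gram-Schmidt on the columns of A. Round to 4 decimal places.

q_1 = c_1/‖c_1‖ = (0, -3, -1, -2)/3.7417 = (0.0000, -0.8018, -0.2673, -0.5345).
r_{12} = q_1·c_2 = 1.6036.
u_2 = c_2 − 1.6036·q_1 = (-2.0000, -1.7143, -2.5714, 3.8571).
‖u_2‖ = 5.3318, so q_2 = (-0.3751, -0.3215, -0.4823, 0.7234).

q_2 = (-0.3751, -0.3215, -0.4823, 0.7234)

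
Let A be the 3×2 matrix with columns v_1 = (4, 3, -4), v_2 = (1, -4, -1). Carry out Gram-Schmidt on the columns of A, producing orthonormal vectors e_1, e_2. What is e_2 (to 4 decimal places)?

e_2 = (0.3313, -0.8835, -0.3313)

e_1 = v_1/‖v_1‖ = (4, 3, -4)/6.4031 = (0.6247, 0.4685, -0.6247).
r_{12} = e_1·v_2 = -0.6247.
u_2 = v_2 + 0.6247·e_1 = (1.3902, -3.7073, -1.3902).
‖u_2‖ = 4.1964, so e_2 = (0.3313, -0.8835, -0.3313).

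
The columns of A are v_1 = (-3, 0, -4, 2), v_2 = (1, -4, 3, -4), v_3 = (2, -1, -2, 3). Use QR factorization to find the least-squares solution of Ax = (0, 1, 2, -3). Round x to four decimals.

q_1 = v_1/‖v_1‖ = (-3, 0, -4, 2)/5.3852 = (-0.5571, 0.0000, -0.7428, 0.3714).
r_{12} = q_1·v_2 = -4.2710.
u_2 = v_2 + 4.2710·q_1 = (-1.3793, -4.0000, -0.1724, -2.4138).
‖u_2‖ = 4.8743, so q_2 = (-0.2830, -0.8206, -0.0354, -0.4952).
r_{13} = q_1·v_3 = 1.4856; r_{23} = q_2·v_3 = -1.1602.
u_3 = v_3 − 1.4856·q_1 + 1.1602·q_2 = (2.4993, -1.9521, -0.9376, 1.8737).
‖u_3‖ = 3.8009, so q_3 = (0.6575, -0.5136, -0.2467, 0.4930).
Qᵀb = (-2.5997, 0.5943, -2.4858).
Back-substitute: x_3 = -2.4858/3.8009 = -0.6540.
x_2 = (0.5943 + 1.1602·(-0.6540))/4.8743 = -0.0338.
x_1 = (-2.5997 + 4.2710·(-0.0338) − 1.4856·(-0.6540))/5.3852 = -0.3291.

x = (-0.3291, -0.0338, -0.6540)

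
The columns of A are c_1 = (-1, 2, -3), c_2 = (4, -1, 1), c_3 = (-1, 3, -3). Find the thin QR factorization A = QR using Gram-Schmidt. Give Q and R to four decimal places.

Q = [[-0.2673, 0.9606, 0.0765], [0.5345, 0.0818, 0.8412], [-0.8018, -0.2657, 0.5353]], R = [[3.7417, -2.4054, 4.2762], [0.0000, 3.4949, 0.0818], [0.0000, 0.0000, 0.8412]]

q_1 = c_1/‖c_1‖ = (-1, 2, -3)/3.7417 = (-0.2673, 0.5345, -0.8018).
r_{12} = q_1·c_2 = -2.4054.
u_2 = c_2 + 2.4054·q_1 = (3.3571, 0.2857, -0.9286).
‖u_2‖ = 3.4949, so q_2 = (0.9606, 0.0818, -0.2657).
r_{13} = q_1·c_3 = 4.2762; r_{23} = q_2·c_3 = 0.0818.
u_3 = c_3 − 4.2762·q_1 − 0.0818·q_2 = (0.0643, 0.7076, 0.4503).
‖u_3‖ = 0.8412, so q_3 = (0.0765, 0.8412, 0.5353).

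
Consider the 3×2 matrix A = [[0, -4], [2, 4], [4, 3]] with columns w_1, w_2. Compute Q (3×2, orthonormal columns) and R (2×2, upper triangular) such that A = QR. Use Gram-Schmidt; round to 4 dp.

Q = [[0.0000, -0.8729], [0.4472, 0.4364], [0.8944, -0.2182]], R = [[4.4721, 4.4721], [0.0000, 4.5826]]

e_1 = w_1/‖w_1‖ = (0, 2, 4)/4.4721 = (0.0000, 0.4472, 0.8944).
r_{12} = e_1·w_2 = 4.4721.
u_2 = w_2 − 4.4721·e_1 = (-4.0000, 2.0000, -1.0000).
‖u_2‖ = 4.5826, so e_2 = (-0.8729, 0.4364, -0.2182).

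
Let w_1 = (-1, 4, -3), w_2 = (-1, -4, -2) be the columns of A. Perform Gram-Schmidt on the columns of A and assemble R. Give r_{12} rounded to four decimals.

w_1 = (-1, 4, -3); ‖w_1‖ = 5.0990, so q_1 = (-0.1961, 0.7845, -0.5883).
r_{12} = q_1·w_2 = -1.7650.

r_{12} = -1.7650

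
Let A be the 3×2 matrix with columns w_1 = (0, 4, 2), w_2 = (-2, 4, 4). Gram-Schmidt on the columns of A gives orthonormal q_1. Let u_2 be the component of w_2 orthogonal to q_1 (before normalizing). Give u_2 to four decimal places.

q_1 = w_1/‖w_1‖ = (0, 4, 2)/4.4721 = (0.0000, 0.8944, 0.4472).
r_{12} = q_1·w_2 = 5.3666.
u_2 = w_2 − 5.3666·q_1 = (-2.0000, -0.8000, 1.6000).

u_2 = (-2.0000, -0.8000, 1.6000)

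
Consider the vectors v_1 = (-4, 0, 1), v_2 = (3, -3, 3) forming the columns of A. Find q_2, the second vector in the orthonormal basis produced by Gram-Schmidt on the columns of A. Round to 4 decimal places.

q_1 = v_1/‖v_1‖ = (-4, 0, 1)/4.1231 = (-0.9701, 0.0000, 0.2425).
r_{12} = q_1·v_2 = -2.1828.
u_2 = v_2 + 2.1828·q_1 = (0.8824, -3.0000, 3.5294).
‖u_2‖ = 4.7154, so q_2 = (0.1871, -0.6362, 0.7485).

q_2 = (0.1871, -0.6362, 0.7485)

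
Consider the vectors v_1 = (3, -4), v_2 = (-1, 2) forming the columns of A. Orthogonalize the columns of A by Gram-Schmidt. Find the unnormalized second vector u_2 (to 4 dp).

u_2 = (0.3200, 0.2400)

v_1 = (3, -4); ‖v_1‖ = 5.0000, so q_1 = (0.6000, -0.8000).
q_1·v_2 = 0.6000·(-1) + (-0.8000)·2 = -2.2000.
u_2 = v_2 + 2.2000·q_1 = (0.3200, 0.2400).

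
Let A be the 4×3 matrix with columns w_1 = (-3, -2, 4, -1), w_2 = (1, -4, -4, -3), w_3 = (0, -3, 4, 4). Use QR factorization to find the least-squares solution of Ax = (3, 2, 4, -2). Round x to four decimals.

w_1 = (-3, -2, 4, -1); ‖w_1‖ = 5.4772, so q_1 = (-0.5477, -0.3651, 0.7303, -0.1826).
q_1·w_2 = (-0.5477)·1 + (-0.3651)·(-4) + 0.7303·(-4) + (-0.1826)·(-3) = -1.4606.
u_2 = w_2 + 1.4606·q_1 = (0.2000, -4.5333, -2.9333, -3.2667).
‖u_2‖ = 6.3140, so q_2 = (0.0317, -0.7180, -0.4646, -0.5174).
q_1·w_3 = (-0.5477)·0 + (-0.3651)·(-3) + 0.7303·4 + (-0.1826)·4 = 3.2863; q_2·w_3 = 0.0317·0 + (-0.7180)·(-3) + (-0.4646)·4 + (-0.5174)·4 = -1.7738.
u_3 = w_3 − 3.2863·q_1 + 1.7738·q_2 = (1.8562, -3.0736, 0.7759, 3.6823).
‖u_3‖ = 5.2013, so q_3 = (0.3569, -0.5909, 0.1492, 0.7080).
Qᵀb = (0.9129, -2.1645, -0.9304).
Back-substitute: x_3 = -0.9304/5.2013 = -0.1789.
x_2 = (-2.1645 + 1.7738·(-0.1789))/6.3140 = -0.3931.
x_1 = (0.9129 + 1.4606·(-0.3931) − 3.2863·(-0.1789))/5.4772 = 0.1692.

x = (0.1692, -0.3931, -0.1789)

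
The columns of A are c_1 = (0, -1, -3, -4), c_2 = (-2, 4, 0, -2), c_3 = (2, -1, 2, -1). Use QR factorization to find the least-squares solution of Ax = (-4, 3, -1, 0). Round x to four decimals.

x = (-0.1316, 0.6200, -0.9412)

e_1 = c_1/‖c_1‖ = (0, -1, -3, -4)/5.0990 = (0.0000, -0.1961, -0.5883, -0.7845).
r_{12} = e_1·c_2 = 0.7845.
u_2 = c_2 − 0.7845·e_1 = (-2.0000, 4.1538, 0.4615, -1.3846).
‖u_2‖ = 4.8358, so e_2 = (-0.4136, 0.8590, 0.0954, -0.2863).
r_{13} = e_1·c_3 = -0.1961; r_{23} = e_2·c_3 = -1.2089.
u_3 = c_3 + 0.1961·e_1 + 1.2089·e_2 = (1.5000, 0.0000, 2.0000, -1.5000).
‖u_3‖ = 2.9155, so e_3 = (0.5145, 0.0000, 0.6860, -0.5145).
Qᵀb = (0.0000, 4.1359, -2.7440).
Back-substitute: x_3 = -2.7440/2.9155 = -0.9412.
x_2 = (4.1359 + 1.2089·(-0.9412))/4.8358 = 0.6200.
x_1 = (0.0000 − 0.7845·0.6200 + 0.1961·(-0.9412))/5.0990 = -0.1316.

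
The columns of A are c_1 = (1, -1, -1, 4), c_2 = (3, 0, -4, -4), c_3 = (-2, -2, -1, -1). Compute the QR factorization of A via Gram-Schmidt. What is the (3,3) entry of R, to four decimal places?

c_1 = (1, -1, -1, 4); ‖c_1‖ = 4.3589, so q_1 = (0.2294, -0.2294, -0.2294, 0.9177).
q_1·c_2 = 0.2294·3 + (-0.2294)·0 + (-0.2294)·(-4) + 0.9177·(-4) = -2.0647.
u_2 = c_2 + 2.0647·q_1 = (3.4737, -0.4737, -4.4737, -2.1053).
‖u_2‖ = 6.0611, so q_2 = (0.5731, -0.0782, -0.7381, -0.3473).
q_1·c_3 = 0.2294·(-2) + (-0.2294)·(-2) + (-0.2294)·(-1) + 0.9177·(-1) = -0.6882; q_2·c_3 = 0.5731·(-2) + (-0.0782)·(-2) + (-0.7381)·(-1) + (-0.3473)·(-1) = 0.0955.
u_3 = c_3 + 0.6882·q_1 − 0.0955·q_2 = (-1.8968, -2.1504, -1.0874, -0.3352).
r_{33} = ‖u_3‖ = 3.0850.

r_{33} = 3.0850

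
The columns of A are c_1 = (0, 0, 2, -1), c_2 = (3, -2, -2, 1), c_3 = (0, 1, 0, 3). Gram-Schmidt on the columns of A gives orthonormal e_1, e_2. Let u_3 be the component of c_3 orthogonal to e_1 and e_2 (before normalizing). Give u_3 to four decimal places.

u_3 = (0.4615, 0.6923, 1.2000, 2.4000)

c_1 = (0, 0, 2, -1); ‖c_1‖ = 2.2361, so e_1 = (0.0000, 0.0000, 0.8944, -0.4472).
e_1·c_2 = 0.0000·3 + 0.0000·(-2) + 0.8944·(-2) + (-0.4472)·1 = -2.2361.
u_2 = c_2 + 2.2361·e_1 = (3.0000, -2.0000, 0.0000, 0.0000).
‖u_2‖ = 3.6056, so e_2 = (0.8321, -0.5547, 0.0000, 0.0000).
e_1·c_3 = 0.0000·0 + 0.0000·1 + 0.8944·0 + (-0.4472)·3 = -1.3416; e_2·c_3 = 0.8321·0 + (-0.5547)·1 + 0.0000·0 + 0.0000·3 = -0.5547.
u_3 = c_3 + 1.3416·e_1 + 0.5547·e_2 = (0.4615, 0.6923, 1.2000, 2.4000).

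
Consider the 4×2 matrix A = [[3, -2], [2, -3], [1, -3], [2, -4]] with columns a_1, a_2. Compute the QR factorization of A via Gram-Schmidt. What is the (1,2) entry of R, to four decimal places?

r_{12} = -5.4212

q_1 = a_1/‖a_1‖ = (3, 2, 1, 2)/4.2426 = (0.7071, 0.4714, 0.2357, 0.4714).
r_{12} = q_1·a_2 = -5.4212.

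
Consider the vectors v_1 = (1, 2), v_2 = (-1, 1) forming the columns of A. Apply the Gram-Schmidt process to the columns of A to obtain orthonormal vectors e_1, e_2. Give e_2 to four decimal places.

v_1 = (1, 2); ‖v_1‖ = 2.2361, so e_1 = (0.4472, 0.8944).
e_1·v_2 = 0.4472·(-1) + 0.8944·1 = 0.4472.
u_2 = v_2 − 0.4472·e_1 = (-1.2000, 0.6000).
‖u_2‖ = 1.3416, so e_2 = (-0.8944, 0.4472).

e_2 = (-0.8944, 0.4472)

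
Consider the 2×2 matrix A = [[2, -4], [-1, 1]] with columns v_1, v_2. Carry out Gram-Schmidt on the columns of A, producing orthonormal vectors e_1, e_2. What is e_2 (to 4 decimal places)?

e_2 = (-0.4472, -0.8944)

e_1 = v_1/‖v_1‖ = (2, -1)/2.2361 = (0.8944, -0.4472).
r_{12} = e_1·v_2 = -4.0249.
u_2 = v_2 + 4.0249·e_1 = (-0.4000, -0.8000).
‖u_2‖ = 0.8944, so e_2 = (-0.4472, -0.8944).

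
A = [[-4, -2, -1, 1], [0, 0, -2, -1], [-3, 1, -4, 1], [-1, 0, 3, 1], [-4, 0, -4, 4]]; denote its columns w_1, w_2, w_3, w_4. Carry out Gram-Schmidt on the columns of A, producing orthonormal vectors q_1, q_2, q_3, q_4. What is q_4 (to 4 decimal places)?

w_1 = (-4, 0, -3, -1, -4); ‖w_1‖ = 6.4807, so q_1 = (-0.6172, 0.0000, -0.4629, -0.1543, -0.6172).
q_1·w_2 = (-0.6172)·(-2) + 0.0000·0 + (-0.4629)·1 + (-0.1543)·0 + (-0.6172)·0 = 0.7715.
u_2 = w_2 − 0.7715·q_1 = (-1.5238, 0.0000, 1.3571, 0.1190, 0.4762).
‖u_2‖ = 2.0988, so q_2 = (-0.7261, 0.0000, 0.6466, 0.0567, 0.2269).
q_1·w_3 = (-0.6172)·(-1) + 0.0000·(-2) + (-0.4629)·(-4) + (-0.1543)·3 + (-0.6172)·(-4) = 4.4748; q_2·w_3 = (-0.7261)·(-1) + 0.0000·(-2) + 0.6466·(-4) + 0.0567·3 + 0.2269·(-4) = -2.5979.
u_3 = w_3 − 4.4748·q_1 + 2.5979·q_2 = (-0.1243, -2.0000, -0.2486, 3.8378, -0.6486).
‖u_3‖ = 4.3849, so q_3 = (-0.0284, -0.4561, -0.0567, 0.8752, -0.1479).
q_1·w_4 = (-0.6172)·1 + 0.0000·(-1) + (-0.4629)·1 + (-0.1543)·1 + (-0.6172)·4 = -3.7033; q_2·w_4 = (-0.7261)·1 + 0.0000·(-1) + 0.6466·1 + 0.0567·1 + 0.2269·4 = 0.8849; q_3·w_4 = (-0.0284)·1 + (-0.4561)·(-1) + (-0.0567)·1 + 0.8752·1 + (-0.1479)·4 = 0.6546.
u_4 = w_4 + 3.7033·q_1 − 0.8849·q_2 − 0.6546·q_3 = (-0.6247, -0.7014, -1.2494, -0.1945, 1.6103).
‖u_4‖ = 2.2526, so q_4 = (-0.2773, -0.3114, -0.5546, -0.0864, 0.7149).

q_4 = (-0.2773, -0.3114, -0.5546, -0.0864, 0.7149)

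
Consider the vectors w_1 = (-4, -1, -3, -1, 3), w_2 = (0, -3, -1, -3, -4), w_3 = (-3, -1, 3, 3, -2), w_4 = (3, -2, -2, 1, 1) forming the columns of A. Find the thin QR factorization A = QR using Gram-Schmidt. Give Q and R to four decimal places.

Q = [[-0.6667, -0.0565, -0.6385, 0.3698], [-0.1667, -0.5230, -0.2262, -0.6604], [-0.5000, -0.2120, 0.4530, -0.3051], [-0.1667, -0.5230, 0.4893, 0.5572], [0.5000, -0.6361, -0.3106, 0.1536]], R = [[6.0000, -0.5000, -0.8333, -0.3333], [0.0000, 5.8949, -0.2403, 0.1414], [0.0000, 0.0000, 5.5900, -2.1903], [0.0000, 0.0000, 0.0000, 3.7512]]

e_1 = w_1/‖w_1‖ = (-4, -1, -3, -1, 3)/6.0000 = (-0.6667, -0.1667, -0.5000, -0.1667, 0.5000).
r_{12} = e_1·w_2 = -0.5000.
u_2 = w_2 + 0.5000·e_1 = (-0.3333, -3.0833, -1.2500, -3.0833, -3.7500).
‖u_2‖ = 5.8949, so e_2 = (-0.0565, -0.5230, -0.2120, -0.5230, -0.6361).
r_{13} = e_1·w_3 = -0.8333; r_{23} = e_2·w_3 = -0.2403.
u_3 = w_3 + 0.8333·e_1 + 0.2403·e_2 = (-3.5691, -1.2646, 2.5324, 2.7354, -1.7362).
‖u_3‖ = 5.5900, so e_3 = (-0.6385, -0.2262, 0.4530, 0.4893, -0.3106).
r_{14} = e_1·w_4 = -0.3333; r_{24} = e_2·w_4 = 0.1414; r_{34} = e_3·w_4 = -2.1903.
u_4 = w_4 + 0.3333·e_1 − 0.1414·e_2 + 2.1903·e_3 = (1.3873, -2.4771, -1.1444, 2.0902, 0.5763).
‖u_4‖ = 3.7512, so e_4 = (0.3698, -0.6604, -0.3051, 0.5572, 0.1536).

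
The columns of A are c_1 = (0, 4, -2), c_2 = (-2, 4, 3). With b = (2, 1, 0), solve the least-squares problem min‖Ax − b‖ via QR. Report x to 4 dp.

x = (0.2417, -0.0833)

c_1 = (0, 4, -2); ‖c_1‖ = 4.4721, so e_1 = (0.0000, 0.8944, -0.4472).
e_1·c_2 = 0.0000·(-2) + 0.8944·4 + (-0.4472)·3 = 2.2361.
u_2 = c_2 − 2.2361·e_1 = (-2.0000, 2.0000, 4.0000).
‖u_2‖ = 4.8990, so e_2 = (-0.4082, 0.4082, 0.8165).
Qᵀb = (0.8944, -0.4082).
Back-substitute: x_2 = -0.4082/4.8990 = -0.0833.
x_1 = (0.8944 − 2.2361·(-0.0833))/4.4721 = 0.2417.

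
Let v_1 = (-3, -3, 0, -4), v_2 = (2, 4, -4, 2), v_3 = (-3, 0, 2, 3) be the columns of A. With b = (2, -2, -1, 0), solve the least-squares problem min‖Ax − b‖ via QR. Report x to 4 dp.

v_1 = (-3, -3, 0, -4); ‖v_1‖ = 5.8310, so q_1 = (-0.5145, -0.5145, 0.0000, -0.6860).
q_1·v_2 = (-0.5145)·2 + (-0.5145)·4 + 0.0000·(-4) + (-0.6860)·2 = -4.4590.
u_2 = v_2 + 4.4590·q_1 = (-0.2941, 1.7059, -4.0000, -1.0588).
‖u_2‖ = 4.4853, so q_2 = (-0.0656, 0.3803, -0.8918, -0.2361).
q_1·v_3 = (-0.5145)·(-3) + (-0.5145)·0 + 0.0000·2 + (-0.6860)·3 = -0.5145; q_2·v_3 = (-0.0656)·(-3) + 0.3803·0 + (-0.8918)·2 + (-0.2361)·3 = -2.2951.
u_3 = v_3 + 0.5145·q_1 + 2.2951·q_2 = (-3.4152, 0.6082, -0.0468, 2.1053).
‖u_3‖ = 4.0581, so q_3 = (-0.8416, 0.1499, -0.0115, 0.5188).
Qᵀb = (0.0000, 0.0000, -1.9714).
Back-substitute: x_3 = -1.9714/4.0581 = -0.4858.
x_2 = (0.0000 + 2.2951·(-0.4858))/4.4853 = -0.2486.
x_1 = (0.0000 + 4.4590·(-0.2486) + 0.5145·(-0.4858))/5.8310 = -0.2330.

x = (-0.2330, -0.2486, -0.4858)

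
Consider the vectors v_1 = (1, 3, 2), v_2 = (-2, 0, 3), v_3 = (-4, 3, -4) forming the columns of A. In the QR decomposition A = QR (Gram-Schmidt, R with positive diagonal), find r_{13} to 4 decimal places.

q_1 = v_1/‖v_1‖ = (1, 3, 2)/3.7417 = (0.2673, 0.8018, 0.5345).
r_{13} = q_1·v_3 = -0.8018.

r_{13} = -0.8018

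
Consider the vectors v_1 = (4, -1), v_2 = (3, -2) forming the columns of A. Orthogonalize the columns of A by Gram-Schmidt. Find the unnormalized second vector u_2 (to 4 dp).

u_2 = (-0.2941, -1.1765)

v_1 = (4, -1); ‖v_1‖ = 4.1231, so e_1 = (0.9701, -0.2425).
e_1·v_2 = 0.9701·3 + (-0.2425)·(-2) = 3.3955.
u_2 = v_2 − 3.3955·e_1 = (-0.2941, -1.1765).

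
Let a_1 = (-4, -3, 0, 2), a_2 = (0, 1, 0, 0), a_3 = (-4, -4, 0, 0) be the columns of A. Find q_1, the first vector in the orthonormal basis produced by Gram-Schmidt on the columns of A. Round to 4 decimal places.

q_1 = (-0.7428, -0.5571, 0.0000, 0.3714)

q_1 = a_1/‖a_1‖ = (-4, -3, 0, 2)/5.3852 = (-0.7428, -0.5571, 0.0000, 0.3714).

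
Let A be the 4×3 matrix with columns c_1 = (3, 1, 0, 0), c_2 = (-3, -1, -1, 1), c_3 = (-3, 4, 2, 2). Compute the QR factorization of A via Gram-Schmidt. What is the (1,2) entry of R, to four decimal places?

r_{12} = -3.1623

c_1 = (3, 1, 0, 0); ‖c_1‖ = 3.1623, so q_1 = (0.9487, 0.3162, 0.0000, 0.0000).
r_{12} = q_1·c_2 = -3.1623.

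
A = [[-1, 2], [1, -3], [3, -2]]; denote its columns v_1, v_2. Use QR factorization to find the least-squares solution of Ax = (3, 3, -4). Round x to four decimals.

q_1 = v_1/‖v_1‖ = (-1, 1, 3)/3.3166 = (-0.3015, 0.3015, 0.9045).
r_{12} = q_1·v_2 = -3.3166.
u_2 = v_2 + 3.3166·q_1 = (1.0000, -2.0000, 1.0000).
‖u_2‖ = 2.4495, so q_2 = (0.4082, -0.8165, 0.4082).
Qᵀb = (-3.6181, -2.8577).
Back-substitute: x_2 = -2.8577/2.4495 = -1.1667.
x_1 = (-3.6181 + 3.3166·(-1.1667))/3.3166 = -2.2576.

x = (-2.2576, -1.1667)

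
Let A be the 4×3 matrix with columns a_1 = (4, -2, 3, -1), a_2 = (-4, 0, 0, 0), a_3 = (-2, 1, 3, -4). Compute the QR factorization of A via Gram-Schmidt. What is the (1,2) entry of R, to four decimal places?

a_1 = (4, -2, 3, -1); ‖a_1‖ = 5.4772, so e_1 = (0.7303, -0.3651, 0.5477, -0.1826).
r_{12} = e_1·a_2 = -2.9212.

r_{12} = -2.9212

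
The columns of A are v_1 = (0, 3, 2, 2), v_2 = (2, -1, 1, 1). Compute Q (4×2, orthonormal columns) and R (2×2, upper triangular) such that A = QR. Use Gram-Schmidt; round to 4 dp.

q_1 = v_1/‖v_1‖ = (0, 3, 2, 2)/4.1231 = (0.0000, 0.7276, 0.4851, 0.4851).
r_{12} = q_1·v_2 = 0.2425.
u_2 = v_2 − 0.2425·q_1 = (2.0000, -1.1765, 0.8824, 0.8824).
‖u_2‖ = 2.6346, so q_2 = (0.7591, -0.4465, 0.3349, 0.3349).

Q = [[0.0000, 0.7591], [0.7276, -0.4465], [0.4851, 0.3349], [0.4851, 0.3349]], R = [[4.1231, 0.2425], [0.0000, 2.6346]]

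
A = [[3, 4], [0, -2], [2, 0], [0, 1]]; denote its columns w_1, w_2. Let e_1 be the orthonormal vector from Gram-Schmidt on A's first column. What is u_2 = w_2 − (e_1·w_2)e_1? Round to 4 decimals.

u_2 = (1.2308, -2.0000, -1.8462, 1.0000)

e_1 = w_1/‖w_1‖ = (3, 0, 2, 0)/3.6056 = (0.8321, 0.0000, 0.5547, 0.0000).
r_{12} = e_1·w_2 = 3.3282.
u_2 = w_2 − 3.3282·e_1 = (1.2308, -2.0000, -1.8462, 1.0000).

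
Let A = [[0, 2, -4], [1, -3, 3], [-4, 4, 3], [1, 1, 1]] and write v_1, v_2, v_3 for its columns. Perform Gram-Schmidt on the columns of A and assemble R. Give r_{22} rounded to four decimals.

v_1 = (0, 1, -4, 1); ‖v_1‖ = 4.2426, so e_1 = (0.0000, 0.2357, -0.9428, 0.2357).
e_1·v_2 = 0.0000·2 + 0.2357·(-3) + (-0.9428)·4 + 0.2357·1 = -4.2426.
u_2 = v_2 + 4.2426·e_1 = (2.0000, -2.0000, 0.0000, 2.0000).
r_{22} = ‖u_2‖ = 3.4641.

r_{22} = 3.4641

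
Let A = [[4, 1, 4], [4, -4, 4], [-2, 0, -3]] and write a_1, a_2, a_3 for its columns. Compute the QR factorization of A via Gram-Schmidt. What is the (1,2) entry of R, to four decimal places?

r_{12} = -2.0000

q_1 = a_1/‖a_1‖ = (4, 4, -2)/6.0000 = (0.6667, 0.6667, -0.3333).
r_{12} = q_1·a_2 = -2.0000.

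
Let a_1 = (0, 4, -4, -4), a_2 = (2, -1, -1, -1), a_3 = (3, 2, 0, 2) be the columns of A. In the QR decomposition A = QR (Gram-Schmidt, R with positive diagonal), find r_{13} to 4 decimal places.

r_{13} = 0.0000

q_1 = a_1/‖a_1‖ = (0, 4, -4, -4)/6.9282 = (0.0000, 0.5774, -0.5774, -0.5774).
r_{13} = q_1·a_3 = 0.0000.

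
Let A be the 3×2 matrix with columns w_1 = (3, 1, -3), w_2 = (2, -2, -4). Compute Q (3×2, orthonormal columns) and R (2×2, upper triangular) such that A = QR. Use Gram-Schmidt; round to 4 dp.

Q = [[0.6882, -0.1622], [0.2294, -0.8760], [-0.6882, -0.4542]], R = [[4.3589, 3.6707], [0.0000, 3.2444]]

w_1 = (3, 1, -3); ‖w_1‖ = 4.3589, so e_1 = (0.6882, 0.2294, -0.6882).
e_1·w_2 = 0.6882·2 + 0.2294·(-2) + (-0.6882)·(-4) = 3.6707.
u_2 = w_2 − 3.6707·e_1 = (-0.5263, -2.8421, -1.4737).
‖u_2‖ = 3.2444, so e_2 = (-0.1622, -0.8760, -0.4542).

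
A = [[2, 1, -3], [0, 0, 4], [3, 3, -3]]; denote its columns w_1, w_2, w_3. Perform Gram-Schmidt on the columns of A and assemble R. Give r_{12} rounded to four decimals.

r_{12} = 3.0509

w_1 = (2, 0, 3); ‖w_1‖ = 3.6056, so e_1 = (0.5547, 0.0000, 0.8321).
r_{12} = e_1·w_2 = 3.0509.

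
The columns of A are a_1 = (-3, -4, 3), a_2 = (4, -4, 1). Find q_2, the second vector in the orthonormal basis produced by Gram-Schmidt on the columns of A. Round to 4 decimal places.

q_2 = (0.8220, -0.5654, 0.0681)

a_1 = (-3, -4, 3); ‖a_1‖ = 5.8310, so q_1 = (-0.5145, -0.6860, 0.5145).
q_1·a_2 = (-0.5145)·4 + (-0.6860)·(-4) + 0.5145·1 = 1.2005.
u_2 = a_2 − 1.2005·q_1 = (4.6176, -3.1765, 0.3824).
‖u_2‖ = 5.6177, so q_2 = (0.8220, -0.5654, 0.0681).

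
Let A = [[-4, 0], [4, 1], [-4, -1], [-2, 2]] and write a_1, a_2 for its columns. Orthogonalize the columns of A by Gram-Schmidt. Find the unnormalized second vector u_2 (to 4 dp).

a_1 = (-4, 4, -4, -2); ‖a_1‖ = 7.2111, so q_1 = (-0.5547, 0.5547, -0.5547, -0.2774).
q_1·a_2 = (-0.5547)·0 + 0.5547·1 + (-0.5547)·(-1) + (-0.2774)·2 = 0.5547.
u_2 = a_2 − 0.5547·q_1 = (0.3077, 0.6923, -0.6923, 2.1538).

u_2 = (0.3077, 0.6923, -0.6923, 2.1538)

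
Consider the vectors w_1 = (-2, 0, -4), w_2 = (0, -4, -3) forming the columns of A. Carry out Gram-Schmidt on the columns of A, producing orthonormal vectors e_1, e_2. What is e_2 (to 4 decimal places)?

e_1 = w_1/‖w_1‖ = (-2, 0, -4)/4.4721 = (-0.4472, 0.0000, -0.8944).
r_{12} = e_1·w_2 = 2.6833.
u_2 = w_2 − 2.6833·e_1 = (1.2000, -4.0000, -0.6000).
‖u_2‖ = 4.2190, so e_2 = (0.2844, -0.9481, -0.1422).

e_2 = (0.2844, -0.9481, -0.1422)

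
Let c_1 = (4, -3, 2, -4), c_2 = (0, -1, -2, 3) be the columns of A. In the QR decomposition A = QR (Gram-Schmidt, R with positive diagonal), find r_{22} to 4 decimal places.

e_1 = c_1/‖c_1‖ = (4, -3, 2, -4)/6.7082 = (0.5963, -0.4472, 0.2981, -0.5963).
r_{12} = e_1·c_2 = -1.9379.
u_2 = c_2 + 1.9379·e_1 = (1.1556, -1.8667, -1.4222, 1.8444).
r_{22} = ‖u_2‖ = 3.2007.

r_{22} = 3.2007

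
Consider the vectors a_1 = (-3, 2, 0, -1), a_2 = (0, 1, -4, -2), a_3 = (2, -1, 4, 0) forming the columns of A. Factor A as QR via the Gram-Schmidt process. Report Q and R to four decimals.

Q = [[-0.8018, 0.1924, 0.3918], [0.5345, 0.0962, 0.1959], [0.0000, -0.8976, 0.4407], [-0.2673, -0.3847, -0.7835]], R = [[3.7417, 1.0690, -2.1381], [0.0000, 4.4561, -3.3020], [0.0000, 0.0000, 2.3506]]

a_1 = (-3, 2, 0, -1); ‖a_1‖ = 3.7417, so e_1 = (-0.8018, 0.5345, 0.0000, -0.2673).
e_1·a_2 = (-0.8018)·0 + 0.5345·1 + 0.0000·(-4) + (-0.2673)·(-2) = 1.0690.
u_2 = a_2 − 1.0690·e_1 = (0.8571, 0.4286, -4.0000, -1.7143).
‖u_2‖ = 4.4561, so e_2 = (0.1924, 0.0962, -0.8976, -0.3847).
e_1·a_3 = (-0.8018)·2 + 0.5345·(-1) + 0.0000·4 + (-0.2673)·0 = -2.1381; e_2·a_3 = 0.1924·2 + 0.0962·(-1) + (-0.8976)·4 + (-0.3847)·0 = -3.3020.
u_3 = a_3 + 2.1381·e_1 + 3.3020·e_2 = (0.9209, 0.4604, 1.0360, -1.8417).
‖u_3‖ = 2.3506, so e_3 = (0.3918, 0.1959, 0.4407, -0.7835).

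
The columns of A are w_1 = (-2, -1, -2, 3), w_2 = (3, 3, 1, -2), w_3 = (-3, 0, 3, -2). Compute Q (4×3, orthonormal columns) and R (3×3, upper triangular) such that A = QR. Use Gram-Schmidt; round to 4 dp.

w_1 = (-2, -1, -2, 3); ‖w_1‖ = 4.2426, so q_1 = (-0.4714, -0.2357, -0.4714, 0.7071).
q_1·w_2 = (-0.4714)·3 + (-0.2357)·3 + (-0.4714)·1 + 0.7071·(-2) = -4.0069.
u_2 = w_2 + 4.0069·q_1 = (1.1111, 2.0556, -0.8889, 0.8333).
‖u_2‖ = 2.6352, so q_2 = (0.4216, 0.7800, -0.3373, 0.3162).
q_1·w_3 = (-0.4714)·(-3) + (-0.2357)·0 + (-0.4714)·3 + 0.7071·(-2) = -1.4142; q_2·w_3 = 0.4216·(-3) + 0.7800·0 + (-0.3373)·3 + 0.3162·(-2) = -2.9093.
u_3 = w_3 + 1.4142·q_1 + 2.9093·q_2 = (-2.4400, 1.9360, 1.3520, -0.0800).
‖u_3‖ = 3.3965, so q_3 = (-0.7184, 0.5700, 0.3981, -0.0236).

Q = [[-0.4714, 0.4216, -0.7184], [-0.2357, 0.7800, 0.5700], [-0.4714, -0.3373, 0.3981], [0.7071, 0.3162, -0.0236]], R = [[4.2426, -4.0069, -1.4142], [0.0000, 2.6352, -2.9093], [0.0000, 0.0000, 3.3965]]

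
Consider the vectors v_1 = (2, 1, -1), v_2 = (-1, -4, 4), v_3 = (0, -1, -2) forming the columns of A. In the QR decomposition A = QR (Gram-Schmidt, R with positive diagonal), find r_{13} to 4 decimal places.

v_1 = (2, 1, -1); ‖v_1‖ = 2.4495, so q_1 = (0.8165, 0.4082, -0.4082).
r_{13} = q_1·v_3 = 0.4082.

r_{13} = 0.4082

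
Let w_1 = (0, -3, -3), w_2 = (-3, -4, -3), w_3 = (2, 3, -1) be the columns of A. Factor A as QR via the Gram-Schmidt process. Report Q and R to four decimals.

Q = [[0.0000, -0.9733, -0.2294], [-0.7071, -0.1622, 0.6882], [-0.7071, 0.1622, -0.6882]], R = [[4.2426, 4.9497, -1.4142], [0.0000, 3.0822, -2.5955], [0.0000, 0.0000, 2.2942]]

w_1 = (0, -3, -3); ‖w_1‖ = 4.2426, so e_1 = (0.0000, -0.7071, -0.7071).
e_1·w_2 = 0.0000·(-3) + (-0.7071)·(-4) + (-0.7071)·(-3) = 4.9497.
u_2 = w_2 − 4.9497·e_1 = (-3.0000, -0.5000, 0.5000).
‖u_2‖ = 3.0822, so e_2 = (-0.9733, -0.1622, 0.1622).
e_1·w_3 = 0.0000·2 + (-0.7071)·3 + (-0.7071)·(-1) = -1.4142; e_2·w_3 = (-0.9733)·2 + (-0.1622)·3 + 0.1622·(-1) = -2.5955.
u_3 = w_3 + 1.4142·e_1 + 2.5955·e_2 = (-0.5263, 1.5789, -1.5789).
‖u_3‖ = 2.2942, so e_3 = (-0.2294, 0.6882, -0.6882).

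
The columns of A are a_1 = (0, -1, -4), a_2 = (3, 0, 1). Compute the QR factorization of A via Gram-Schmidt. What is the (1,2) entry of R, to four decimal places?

r_{12} = -0.9701

a_1 = (0, -1, -4); ‖a_1‖ = 4.1231, so e_1 = (0.0000, -0.2425, -0.9701).
r_{12} = e_1·a_2 = -0.9701.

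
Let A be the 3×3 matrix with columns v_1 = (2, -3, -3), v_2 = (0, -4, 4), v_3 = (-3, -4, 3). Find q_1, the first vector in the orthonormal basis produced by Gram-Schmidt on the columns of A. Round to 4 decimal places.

q_1 = (0.4264, -0.6396, -0.6396)

v_1 = (2, -3, -3); ‖v_1‖ = 4.6904, so q_1 = (0.4264, -0.6396, -0.6396).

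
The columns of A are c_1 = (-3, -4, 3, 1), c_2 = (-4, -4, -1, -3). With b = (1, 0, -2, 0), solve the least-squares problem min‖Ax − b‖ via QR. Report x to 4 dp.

x = (-0.3387, 0.1298)

c_1 = (-3, -4, 3, 1); ‖c_1‖ = 5.9161, so e_1 = (-0.5071, -0.6761, 0.5071, 0.1690).
e_1·c_2 = (-0.5071)·(-4) + (-0.6761)·(-4) + 0.5071·(-1) + 0.1690·(-3) = 3.7187.
u_2 = c_2 − 3.7187·e_1 = (-2.1143, -1.4857, -2.8857, -3.6286).
‖u_2‖ = 5.3077, so e_2 = (-0.3983, -0.2799, -0.5437, -0.6836).
Qᵀb = (-1.5213, 0.6890).
Back-substitute: x_2 = 0.6890/5.3077 = 0.1298.
x_1 = (-1.5213 − 3.7187·0.1298)/5.9161 = -0.3387.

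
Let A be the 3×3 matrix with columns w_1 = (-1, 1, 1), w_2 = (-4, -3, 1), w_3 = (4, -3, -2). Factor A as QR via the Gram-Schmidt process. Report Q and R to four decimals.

q_1 = w_1/‖w_1‖ = (-1, 1, 1)/1.7321 = (-0.5774, 0.5774, 0.5774).
r_{12} = q_1·w_2 = 1.1547.
u_2 = w_2 − 1.1547·q_1 = (-3.3333, -3.6667, 0.3333).
‖u_2‖ = 4.9666, so q_2 = (-0.6712, -0.7383, 0.0671).
r_{13} = q_1·w_3 = -5.1962; r_{23} = q_2·w_3 = -0.6040.
u_3 = w_3 + 5.1962·q_1 + 0.6040·q_2 = (0.5946, -0.4459, 1.0405).
‖u_3‖ = 1.2787, so q_3 = (0.4650, -0.3487, 0.8137).

Q = [[-0.5774, -0.6712, 0.4650], [0.5774, -0.7383, -0.3487], [0.5774, 0.0671, 0.8137]], R = [[1.7321, 1.1547, -5.1962], [0.0000, 4.9666, -0.6040], [0.0000, 0.0000, 1.2787]]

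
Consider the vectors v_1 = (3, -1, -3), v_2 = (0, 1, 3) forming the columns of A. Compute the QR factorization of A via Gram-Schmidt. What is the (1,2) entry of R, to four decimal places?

v_1 = (3, -1, -3); ‖v_1‖ = 4.3589, so q_1 = (0.6882, -0.2294, -0.6882).
r_{12} = q_1·v_2 = -2.2942.

r_{12} = -2.2942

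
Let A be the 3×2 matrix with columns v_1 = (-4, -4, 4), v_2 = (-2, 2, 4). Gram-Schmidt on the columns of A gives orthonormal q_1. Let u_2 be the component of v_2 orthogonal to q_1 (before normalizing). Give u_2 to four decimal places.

u_2 = (-0.6667, 3.3333, 2.6667)

v_1 = (-4, -4, 4); ‖v_1‖ = 6.9282, so q_1 = (-0.5774, -0.5774, 0.5774).
q_1·v_2 = (-0.5774)·(-2) + (-0.5774)·2 + 0.5774·4 = 2.3094.
u_2 = v_2 − 2.3094·q_1 = (-0.6667, 3.3333, 2.6667).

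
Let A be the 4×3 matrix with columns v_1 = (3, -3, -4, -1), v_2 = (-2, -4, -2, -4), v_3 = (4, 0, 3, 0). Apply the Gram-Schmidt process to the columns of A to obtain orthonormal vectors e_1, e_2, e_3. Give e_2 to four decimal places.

e_1 = v_1/‖v_1‖ = (3, -3, -4, -1)/5.9161 = (0.5071, -0.5071, -0.6761, -0.1690).
r_{12} = e_1·v_2 = 3.0426.
u_2 = v_2 − 3.0426·e_1 = (-3.5429, -2.4571, 0.0571, -3.4857).
‖u_2‖ = 5.5446, so e_2 = (-0.6390, -0.4432, 0.0103, -0.6287).

e_2 = (-0.6390, -0.4432, 0.0103, -0.6287)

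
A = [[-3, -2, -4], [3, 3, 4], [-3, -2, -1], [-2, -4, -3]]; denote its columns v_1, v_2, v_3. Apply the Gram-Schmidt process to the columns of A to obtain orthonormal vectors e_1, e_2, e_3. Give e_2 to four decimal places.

e_1 = v_1/‖v_1‖ = (-3, 3, -3, -2)/5.5678 = (-0.5388, 0.5388, -0.5388, -0.3592).
r_{12} = e_1·v_2 = 5.2086.
u_2 = v_2 − 5.2086·e_1 = (0.8065, 0.1935, 0.8065, -2.1290).
‖u_2‖ = 2.4230, so e_2 = (0.3328, 0.0799, 0.3328, -0.8787).

e_2 = (0.3328, 0.0799, 0.3328, -0.8787)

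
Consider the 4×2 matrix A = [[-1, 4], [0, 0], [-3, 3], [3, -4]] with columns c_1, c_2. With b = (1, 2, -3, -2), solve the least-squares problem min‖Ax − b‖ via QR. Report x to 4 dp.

x = (1.0195, 0.6948)

e_1 = c_1/‖c_1‖ = (-1, 0, -3, 3)/4.3589 = (-0.2294, 0.0000, -0.6882, 0.6882).
r_{12} = e_1·c_2 = -5.7354.
u_2 = c_2 + 5.7354·e_1 = (2.6842, 0.0000, -0.9474, -0.0526).
‖u_2‖ = 2.8470, so e_2 = (0.9428, 0.0000, -0.3328, -0.0185).
Qᵀb = (0.4588, 1.9781).
Back-substitute: x_2 = 1.9781/2.8470 = 0.6948.
x_1 = (0.4588 + 5.7354·0.6948)/4.3589 = 1.0195.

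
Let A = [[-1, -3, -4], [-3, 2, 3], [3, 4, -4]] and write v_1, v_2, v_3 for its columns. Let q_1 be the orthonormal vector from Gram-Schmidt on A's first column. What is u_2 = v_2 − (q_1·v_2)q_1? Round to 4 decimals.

u_2 = (-2.5263, 3.4211, 2.5789)

v_1 = (-1, -3, 3); ‖v_1‖ = 4.3589, so q_1 = (-0.2294, -0.6882, 0.6882).
q_1·v_2 = (-0.2294)·(-3) + (-0.6882)·2 + 0.6882·4 = 2.0647.
u_2 = v_2 − 2.0647·q_1 = (-2.5263, 3.4211, 2.5789).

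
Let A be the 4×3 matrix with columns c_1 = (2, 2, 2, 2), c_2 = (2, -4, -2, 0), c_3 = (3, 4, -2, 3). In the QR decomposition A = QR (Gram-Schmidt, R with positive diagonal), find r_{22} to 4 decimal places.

e_1 = c_1/‖c_1‖ = (2, 2, 2, 2)/4.0000 = (0.5000, 0.5000, 0.5000, 0.5000).
r_{12} = e_1·c_2 = -2.0000.
u_2 = c_2 + 2.0000·e_1 = (3.0000, -3.0000, -1.0000, 1.0000).
r_{22} = ‖u_2‖ = 4.4721.

r_{22} = 4.4721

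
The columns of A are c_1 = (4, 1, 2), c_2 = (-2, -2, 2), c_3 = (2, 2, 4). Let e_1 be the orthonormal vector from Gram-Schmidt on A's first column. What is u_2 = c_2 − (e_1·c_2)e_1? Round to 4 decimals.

u_2 = (-0.8571, -1.7143, 2.5714)

e_1 = c_1/‖c_1‖ = (4, 1, 2)/4.5826 = (0.8729, 0.2182, 0.4364).
r_{12} = e_1·c_2 = -1.3093.
u_2 = c_2 + 1.3093·e_1 = (-0.8571, -1.7143, 2.5714).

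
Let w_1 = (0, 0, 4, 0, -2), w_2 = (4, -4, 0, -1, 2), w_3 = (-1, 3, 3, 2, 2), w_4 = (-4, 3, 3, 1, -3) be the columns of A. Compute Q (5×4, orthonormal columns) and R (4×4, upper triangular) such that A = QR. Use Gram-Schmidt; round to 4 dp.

w_1 = (0, 0, 4, 0, -2); ‖w_1‖ = 4.4721, so q_1 = (0.0000, 0.0000, 0.8944, 0.0000, -0.4472).
q_1·w_2 = 0.0000·4 + 0.0000·(-4) + 0.8944·0 + 0.0000·(-1) + (-0.4472)·2 = -0.8944.
u_2 = w_2 + 0.8944·q_1 = (4.0000, -4.0000, 0.8000, -1.0000, 1.6000).
‖u_2‖ = 6.0166, so q_2 = (0.6648, -0.6648, 0.1330, -0.1662, 0.2659).
q_1·w_3 = 0.0000·(-1) + 0.0000·3 + 0.8944·3 + 0.0000·2 + (-0.4472)·2 = 1.7889; q_2·w_3 = 0.6648·(-1) + (-0.6648)·3 + 0.1330·3 + (-0.1662)·2 + 0.2659·2 = -2.0609.
u_3 = w_3 − 1.7889·q_1 + 2.0609·q_2 = (0.3702, 1.6298, 1.6740, 1.6575, 3.3481).
‖u_3‖ = 4.4218, so q_3 = (0.0837, 0.3686, 0.3786, 0.3748, 0.7572).
q_1·w_4 = 0.0000·(-4) + 0.0000·3 + 0.8944·3 + 0.0000·1 + (-0.4472)·(-3) = 4.0249; q_2·w_4 = 0.6648·(-4) + (-0.6648)·3 + 0.1330·3 + (-0.1662)·1 + 0.2659·(-3) = -5.2189; q_3·w_4 = 0.0837·(-4) + 0.3686·3 + 0.3786·3 + 0.3748·1 + 0.7572·(-3) = 0.0100.
u_4 = w_4 − 4.0249·q_1 + 5.2189·q_2 − 0.0100·q_3 = (-0.5312, -0.4733, 0.0901, 0.1288, 0.1803).
‖u_4‖ = 0.7506, so q_4 = (-0.7077, -0.6305, 0.1201, 0.1717, 0.2402).

Q = [[0.0000, 0.6648, 0.0837, -0.7077], [0.0000, -0.6648, 0.3686, -0.6305], [0.8944, 0.1330, 0.3786, 0.1201], [0.0000, -0.1662, 0.3748, 0.1717], [-0.4472, 0.2659, 0.7572, 0.2402]], R = [[4.4721, -0.8944, 1.7889, 4.0249], [0.0000, 6.0166, -2.0609, -5.2189], [0.0000, 0.0000, 4.4218, 0.0100], [0.0000, 0.0000, 0.0000, 0.7506]]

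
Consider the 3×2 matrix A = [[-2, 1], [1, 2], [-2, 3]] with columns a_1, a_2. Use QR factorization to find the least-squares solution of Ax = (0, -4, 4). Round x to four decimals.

x = (-1.6000, -0.4000)

e_1 = a_1/‖a_1‖ = (-2, 1, -2)/3.0000 = (-0.6667, 0.3333, -0.6667).
r_{12} = e_1·a_2 = -2.0000.
u_2 = a_2 + 2.0000·e_1 = (-0.3333, 2.6667, 1.6667).
‖u_2‖ = 3.1623, so e_2 = (-0.1054, 0.8433, 0.5270).
Qᵀb = (-4.0000, -1.2649).
Back-substitute: x_2 = -1.2649/3.1623 = -0.4000.
x_1 = (-4.0000 + 2.0000·(-0.4000))/3.0000 = -1.6000.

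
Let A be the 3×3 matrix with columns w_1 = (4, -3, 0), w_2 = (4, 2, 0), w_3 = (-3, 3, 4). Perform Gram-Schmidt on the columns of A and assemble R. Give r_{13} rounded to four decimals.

r_{13} = -4.2000

e_1 = w_1/‖w_1‖ = (4, -3, 0)/5.0000 = (0.8000, -0.6000, 0.0000).
r_{13} = e_1·w_3 = -4.2000.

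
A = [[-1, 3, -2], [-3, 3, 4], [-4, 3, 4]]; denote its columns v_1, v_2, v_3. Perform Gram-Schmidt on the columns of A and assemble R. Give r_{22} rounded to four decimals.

v_1 = (-1, -3, -4); ‖v_1‖ = 5.0990, so q_1 = (-0.1961, -0.5883, -0.7845).
q_1·v_2 = (-0.1961)·3 + (-0.5883)·3 + (-0.7845)·3 = -4.7068.
u_2 = v_2 + 4.7068·q_1 = (2.0769, 0.2308, -0.6923).
r_{22} = ‖u_2‖ = 2.2014.

r_{22} = 2.2014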